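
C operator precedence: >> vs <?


'>>' is shift (level 8); '<' is relational (level 7)
Higher level binds tighter
'>>' has higher precedence than '<'


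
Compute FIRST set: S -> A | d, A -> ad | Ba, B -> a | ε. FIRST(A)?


Per alternative of A: FIRST(ad) = {a}; FIRST(Ba) = {a}
FIRST(A) = {a}


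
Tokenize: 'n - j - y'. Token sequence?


Scan left to right, longest-match per lexeme
Tokens: ID(n), OP(-), ID(j), OP(-), ID(y)


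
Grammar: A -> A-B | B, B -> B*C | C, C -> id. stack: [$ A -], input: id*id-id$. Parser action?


no handle ('A-' is not any RHS); shift 'id'
Action: shift


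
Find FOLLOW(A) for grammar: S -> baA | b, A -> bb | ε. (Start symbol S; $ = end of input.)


$ ∈ FOLLOW(S). For each A -> αBβ: add FIRST(β)\{ε} to FOLLOW(B); if β nullable, add FOLLOW(A).
FOLLOW(A) = {$}


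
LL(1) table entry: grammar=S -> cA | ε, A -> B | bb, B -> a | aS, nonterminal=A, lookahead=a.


For [A, a]: 'a' ∈ FIRST(B)
Entry: A -> B


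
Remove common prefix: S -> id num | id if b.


Common prefix: 'id'
Factored: S -> id S', S' -> num | if b


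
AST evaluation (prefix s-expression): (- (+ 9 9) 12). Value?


Evaluate inner: (+ 9 9) = 18
Evaluate root: (- 18 12) = 6
Result: 6


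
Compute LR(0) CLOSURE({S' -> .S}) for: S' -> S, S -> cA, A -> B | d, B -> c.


Start: S' -> .S
For each item with dot before a nonterminal B, add B -> .γ for every B-production
Closure: [S' -> .S, S -> .cA]


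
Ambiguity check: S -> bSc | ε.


balanced b^n…c^n: each string has a unique parse
Unambiguous


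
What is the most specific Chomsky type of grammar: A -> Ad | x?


Left-linear: every RHS is a terminal or one nonterminal followed by a terminal
Classification: Type 3 (Regular)


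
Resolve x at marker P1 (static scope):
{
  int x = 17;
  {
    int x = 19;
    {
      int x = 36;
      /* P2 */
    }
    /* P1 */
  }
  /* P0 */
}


x declared in the same block as P1
x = 19


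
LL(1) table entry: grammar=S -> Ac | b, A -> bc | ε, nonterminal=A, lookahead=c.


For [A, c]: ε is nullable and 'c' ∈ FOLLOW(A)
Entry: A -> ε


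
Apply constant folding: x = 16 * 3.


16 * 3 = 48 at compile time
Optimized: x = 48


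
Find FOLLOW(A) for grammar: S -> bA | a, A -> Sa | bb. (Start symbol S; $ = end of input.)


$ ∈ FOLLOW(S). For each A -> αBβ: add FIRST(β)\{ε} to FOLLOW(B); if β nullable, add FOLLOW(A).
FOLLOW(A) = {$, a}


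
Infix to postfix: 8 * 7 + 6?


Left to right (same or higher precedence on left)
Postfix: 8 7 * 6 +


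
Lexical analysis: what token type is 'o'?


Pattern: letter/underscore followed by alphanumerics, not a keyword
Type: IDENTIFIER


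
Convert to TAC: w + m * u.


Break into single-operator statements:
t1 = m * u
t2 = w + t1


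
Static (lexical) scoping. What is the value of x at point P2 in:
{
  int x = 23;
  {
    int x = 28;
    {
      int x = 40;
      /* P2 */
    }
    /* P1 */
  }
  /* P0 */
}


x declared in the same block as P2
x = 40


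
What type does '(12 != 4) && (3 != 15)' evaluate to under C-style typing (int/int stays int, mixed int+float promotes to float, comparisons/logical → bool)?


Operand types: bool && bool
Rule: logical operators take bool operands and yield bool
Result type: bool


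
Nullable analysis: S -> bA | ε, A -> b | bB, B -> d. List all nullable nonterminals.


A nonterminal is nullable iff some alternative derives ε (directly, or every symbol in it is nullable)
Nullable: {S}


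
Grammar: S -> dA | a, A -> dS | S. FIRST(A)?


Per alternative of A: FIRST(dS) = {d}; FIRST(S) = {a, d}
FIRST(A) = {a, d}


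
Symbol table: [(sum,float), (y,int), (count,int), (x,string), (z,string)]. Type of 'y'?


Lookup 'y' → type int


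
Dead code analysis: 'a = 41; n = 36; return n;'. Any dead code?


a is assigned but never read
Dead: 'a = 41'


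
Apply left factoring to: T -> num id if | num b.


Common prefix: 'num'
Factored: T -> num T', T' -> id if | b


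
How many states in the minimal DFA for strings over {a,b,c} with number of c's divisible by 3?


Track (count of c) mod 3: states 0..2, accept at 0
Minimal DFA: 3 states


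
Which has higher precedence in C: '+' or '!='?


'+' is additive (level 9); '!=' is equality (level 6)
Higher level binds tighter
'+' has higher precedence than '!='


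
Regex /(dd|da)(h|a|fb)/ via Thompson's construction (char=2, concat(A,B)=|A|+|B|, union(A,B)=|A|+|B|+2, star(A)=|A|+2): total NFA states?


Syntax tree has 8 char leaf(s), 3 union(s), 0 star(s)
chars contribute 8×2 = 16; each union adds +2; each star adds +2
Total: 16 + 6 + 0 = 22 states


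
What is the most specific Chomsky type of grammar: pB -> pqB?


LHS has context (more than one symbol) and |LHS| ≤ |RHS|
Classification: Type 1 (Context-Sensitive)


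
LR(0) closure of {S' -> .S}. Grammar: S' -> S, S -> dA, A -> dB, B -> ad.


Start: S' -> .S
For each item with dot before a nonterminal B, add B -> .γ for every B-production
Closure: [S' -> .S, S -> .dA]


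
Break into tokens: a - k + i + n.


Scan left to right, longest-match per lexeme
Tokens: ID(a), OP(-), ID(k), OP(+), ID(i), OP(+), ID(n)


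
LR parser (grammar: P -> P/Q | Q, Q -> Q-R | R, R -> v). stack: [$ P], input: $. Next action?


start symbol P on stack, input exhausted
Action: accept


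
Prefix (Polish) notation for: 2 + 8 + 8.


left-to-right (same/higher precedence on left): tree is (+ (+ 2 8) 8)
Prefix: + + 2 8 8


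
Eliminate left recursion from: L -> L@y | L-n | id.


Left-recursive alternatives: L@y, L-n; non-recursive: id
Introduce L': L -> idL', L' -> @yL' | -nL' | ε


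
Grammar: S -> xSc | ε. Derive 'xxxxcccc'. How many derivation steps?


Derivation: S => xSc => xxScc => xxxSccc => xxxxScccc => xxxxcccc
Steps: 5


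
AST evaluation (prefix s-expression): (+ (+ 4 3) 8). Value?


Evaluate inner: (+ 4 3) = 7
Evaluate root: (+ 7 8) = 15
Result: 15


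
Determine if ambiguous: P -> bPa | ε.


balanced b^n…a^n: each string has a unique parse
Unambiguous


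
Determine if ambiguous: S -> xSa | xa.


balanced x^n…a^n: each string has a unique parse
Unambiguous


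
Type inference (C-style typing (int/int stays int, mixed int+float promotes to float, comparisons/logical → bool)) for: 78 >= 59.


Operand types: int >= int
Rule: comparison yields bool
Result type: bool


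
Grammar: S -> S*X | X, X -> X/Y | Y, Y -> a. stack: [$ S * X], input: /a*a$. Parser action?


'/' can extend X; shift to build X -> X/Y
Action: shift


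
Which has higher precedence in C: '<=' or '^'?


'<=' is relational (level 7); '^' is bitwise XOR (level 4)
Higher level binds tighter
'<=' has higher precedence than '^'


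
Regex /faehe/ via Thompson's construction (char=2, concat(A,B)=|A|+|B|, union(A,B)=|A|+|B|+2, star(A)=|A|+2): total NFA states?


Syntax tree has 5 char leaf(s), 0 union(s), 0 star(s)
chars contribute 5×2 = 10; each union adds +2; each star adds +2
Total: 10 + 0 + 0 = 10 states


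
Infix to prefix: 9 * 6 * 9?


left-to-right (same/higher precedence on left): tree is (* (* 9 6) 9)
Prefix: * * 9 6 9


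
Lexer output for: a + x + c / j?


Scan left to right, longest-match per lexeme
Tokens: ID(a), OP(+), ID(x), OP(+), ID(c), OP(/), ID(j)


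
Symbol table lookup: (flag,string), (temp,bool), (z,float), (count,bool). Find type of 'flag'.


Lookup 'flag' → type string


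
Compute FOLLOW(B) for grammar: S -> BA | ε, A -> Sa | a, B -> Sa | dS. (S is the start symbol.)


$ ∈ FOLLOW(S). For each A -> αBβ: add FIRST(β)\{ε} to FOLLOW(B); if β nullable, add FOLLOW(A).
FOLLOW(B) = {a, d}


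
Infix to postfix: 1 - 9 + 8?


Left to right (same or higher precedence on left)
Postfix: 1 9 - 8 +


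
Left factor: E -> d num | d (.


Common prefix: 'd'
Factored: E -> d E', E' -> num | (


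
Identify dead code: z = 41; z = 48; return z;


first assignment to z is overwritten before any read
Dead: 'z = 41'


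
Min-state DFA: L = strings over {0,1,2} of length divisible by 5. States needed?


Track length mod 5: states 0..4, accept at 0
Minimal DFA: 5 states


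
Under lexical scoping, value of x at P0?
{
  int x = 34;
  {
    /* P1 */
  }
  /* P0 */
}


x declared in the same block as P0
x = 34


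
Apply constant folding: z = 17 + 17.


17 + 17 = 34 at compile time
Optimized: z = 34


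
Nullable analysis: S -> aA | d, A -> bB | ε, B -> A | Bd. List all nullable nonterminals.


A nonterminal is nullable iff some alternative derives ε (directly, or every symbol in it is nullable)
Nullable: {A, B}


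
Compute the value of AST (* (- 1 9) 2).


Evaluate inner: (- 1 9) = -8
Evaluate root: (* -8 2) = -16
Result: -16


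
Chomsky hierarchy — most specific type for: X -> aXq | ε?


Single nonterminal LHS, but a^n q^n is not regular
Classification: Type 2 (Context-Free)


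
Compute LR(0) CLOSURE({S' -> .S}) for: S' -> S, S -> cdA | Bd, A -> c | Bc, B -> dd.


Start: S' -> .S
For each item with dot before a nonterminal B, add B -> .γ for every B-production
Closure: [S' -> .S, S -> .cdA, S -> .Bd, B -> .dd]


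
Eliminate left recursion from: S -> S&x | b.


Left-recursive alternatives: S&x; non-recursive: b
Introduce S': S -> bS', S' -> &xS' | ε


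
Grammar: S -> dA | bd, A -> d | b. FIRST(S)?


Per alternative of S: FIRST(dA) = {d}; FIRST(bd) = {b}
FIRST(S) = {b, d}


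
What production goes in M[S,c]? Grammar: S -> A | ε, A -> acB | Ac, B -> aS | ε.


For [S, c]: ε is nullable and 'c' ∈ FOLLOW(S)
Entry: S -> ε


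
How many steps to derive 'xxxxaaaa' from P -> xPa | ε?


Derivation: P => xPa => xxPaa => xxxPaaa => xxxxPaaaa => xxxxaaaa
Steps: 5


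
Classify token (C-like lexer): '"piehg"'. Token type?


Pattern: double-quoted sequence
Type: STRING_LITERAL


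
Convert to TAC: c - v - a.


Break into single-operator statements:
t1 = c - v
t2 = t1 - a


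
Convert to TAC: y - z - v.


Break into single-operator statements:
t1 = y - z
t2 = t1 - v


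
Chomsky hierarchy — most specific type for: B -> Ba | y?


Left-linear: every RHS is a terminal or one nonterminal followed by a terminal
Classification: Type 3 (Regular)


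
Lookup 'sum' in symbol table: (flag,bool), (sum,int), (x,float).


Lookup 'sum' → type int


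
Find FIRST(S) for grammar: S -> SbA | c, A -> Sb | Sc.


Per alternative of S: FIRST(SbA) = {c}; FIRST(c) = {c}
FIRST(S) = {c}


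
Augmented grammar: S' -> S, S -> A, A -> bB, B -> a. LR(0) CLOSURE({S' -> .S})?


Start: S' -> .S
For each item with dot before a nonterminal B, add B -> .γ for every B-production
Closure: [S' -> .S, S -> .A, A -> .bB]


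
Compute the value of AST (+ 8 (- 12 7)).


Evaluate inner: (- 12 7) = 5
Evaluate root: (+ 8 5) = 13
Result: 13


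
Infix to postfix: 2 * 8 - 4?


Left to right (same or higher precedence on left)
Postfix: 2 8 * 4 -


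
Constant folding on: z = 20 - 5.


20 - 5 = 15 at compile time
Optimized: z = 15


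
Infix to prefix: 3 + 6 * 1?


'*' binds tighter: tree is (+ 3 (* 6 1))
Prefix: + 3 * 6 1


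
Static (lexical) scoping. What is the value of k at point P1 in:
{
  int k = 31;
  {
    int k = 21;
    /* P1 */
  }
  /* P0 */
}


k declared in the same block as P1
k = 21


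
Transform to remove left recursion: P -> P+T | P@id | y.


Left-recursive alternatives: P+T, P@id; non-recursive: y
Introduce P': P -> yP', P' -> +TP' | @idP' | ε


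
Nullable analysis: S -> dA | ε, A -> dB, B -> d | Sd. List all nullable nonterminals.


A nonterminal is nullable iff some alternative derives ε (directly, or every symbol in it is nullable)
Nullable: {S}


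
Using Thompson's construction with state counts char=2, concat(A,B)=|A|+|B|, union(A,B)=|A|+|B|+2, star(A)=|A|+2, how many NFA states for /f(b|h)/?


Syntax tree has 3 char leaf(s), 1 union(s), 0 star(s)
chars contribute 3×2 = 6; each union adds +2; each star adds +2
Total: 6 + 2 + 0 = 8 states


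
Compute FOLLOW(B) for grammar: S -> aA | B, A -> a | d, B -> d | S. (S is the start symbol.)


$ ∈ FOLLOW(S). For each A -> αBβ: add FIRST(β)\{ε} to FOLLOW(B); if β nullable, add FOLLOW(A).
FOLLOW(B) = {$}


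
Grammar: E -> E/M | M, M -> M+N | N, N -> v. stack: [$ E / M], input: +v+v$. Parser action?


'+' can extend M; shift to build M -> M+N
Action: shift


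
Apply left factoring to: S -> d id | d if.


Common prefix: 'd'
Factored: S -> d S', S' -> id | if


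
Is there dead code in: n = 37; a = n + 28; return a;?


n is read by a's definition; a is returned
No dead code


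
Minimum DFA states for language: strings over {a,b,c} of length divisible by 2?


Track length mod 2: states 0..1, accept at 0
Minimal DFA: 2 states


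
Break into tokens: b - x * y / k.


Scan left to right, longest-match per lexeme
Tokens: ID(b), OP(-), ID(x), OP(*), ID(y), OP(/), ID(k)


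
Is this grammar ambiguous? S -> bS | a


right-linear, alternatives start with distinct terminals 'b' vs 'a': unique leftmost derivation
Unambiguous


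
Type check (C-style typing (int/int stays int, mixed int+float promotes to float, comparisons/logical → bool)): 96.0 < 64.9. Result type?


Operand types: float < float
Rule: comparison yields bool
Result type: bool


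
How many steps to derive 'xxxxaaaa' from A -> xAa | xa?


Derivation: A => xAa => xxAaa => xxxAaaa => xxxxaaaa
Steps: 4


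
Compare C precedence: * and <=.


'*' is multiplicative (level 10); '<=' is relational (level 7)
Higher level binds tighter
'*' has higher precedence than '<='


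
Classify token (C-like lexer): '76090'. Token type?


Pattern: digits only
Type: INTEGER_LITERAL


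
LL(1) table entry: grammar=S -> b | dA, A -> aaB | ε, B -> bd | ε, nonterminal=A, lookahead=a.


For [A, a]: 'a' ∈ FIRST(aaB)
Entry: A -> aaB


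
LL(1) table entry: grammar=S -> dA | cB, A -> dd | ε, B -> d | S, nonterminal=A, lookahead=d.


For [A, d]: 'd' ∈ FIRST(dd)
Entry: A -> dd


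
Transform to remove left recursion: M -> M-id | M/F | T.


Left-recursive alternatives: M-id, M/F; non-recursive: T
Introduce M': M -> TM', M' -> -idM' | /FM' | ε


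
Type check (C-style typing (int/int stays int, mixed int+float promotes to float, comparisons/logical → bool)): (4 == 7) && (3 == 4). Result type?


Operand types: bool && bool
Rule: logical operators take bool operands and yield bool
Result type: bool


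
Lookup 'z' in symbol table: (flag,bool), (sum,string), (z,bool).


Lookup 'z' → type bool


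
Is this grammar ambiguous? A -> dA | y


right-linear, alternatives start with distinct terminals 'd' vs 'y': unique leftmost derivation
Unambiguous


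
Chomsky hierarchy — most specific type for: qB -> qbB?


LHS has context (more than one symbol) and |LHS| ≤ |RHS|
Classification: Type 1 (Context-Sensitive)


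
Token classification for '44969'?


Pattern: digits only
Type: INTEGER_LITERAL


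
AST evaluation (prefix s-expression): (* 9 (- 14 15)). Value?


Evaluate inner: (- 14 15) = -1
Evaluate root: (* 9 -1) = -9
Result: -9


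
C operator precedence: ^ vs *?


'*' is multiplicative (level 10); '^' is bitwise XOR (level 4)
Higher level binds tighter
'*' has higher precedence than '^'


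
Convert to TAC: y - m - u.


Break into single-operator statements:
t1 = y - m
t2 = t1 - u


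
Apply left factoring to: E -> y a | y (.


Common prefix: 'y'
Factored: E -> y E', E' -> a | (


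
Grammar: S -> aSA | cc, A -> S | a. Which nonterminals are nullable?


A nonterminal is nullable iff some alternative derives ε (directly, or every symbol in it is nullable)
Nullable: {}


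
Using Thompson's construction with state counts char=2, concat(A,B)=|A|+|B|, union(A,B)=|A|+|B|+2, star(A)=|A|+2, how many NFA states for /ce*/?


Syntax tree has 2 char leaf(s), 0 union(s), 1 star(s)
chars contribute 2×2 = 4; each union adds +2; each star adds +2
Total: 4 + 0 + 2 = 6 states


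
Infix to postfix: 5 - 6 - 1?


Left to right (same or higher precedence on left)
Postfix: 5 6 - 1 -


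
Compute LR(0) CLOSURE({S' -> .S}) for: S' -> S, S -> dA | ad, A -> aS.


Start: S' -> .S
For each item with dot before a nonterminal B, add B -> .γ for every B-production
Closure: [S' -> .S, S -> .dA, S -> .ad]


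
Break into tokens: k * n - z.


Scan left to right, longest-match per lexeme
Tokens: ID(k), OP(*), ID(n), OP(-), ID(z)


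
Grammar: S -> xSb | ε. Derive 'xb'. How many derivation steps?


Derivation: S => xSb => xb
Steps: 2


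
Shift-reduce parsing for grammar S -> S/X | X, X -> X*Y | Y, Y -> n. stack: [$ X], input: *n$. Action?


shift '*' to continue X -> X*Y
Action: shift


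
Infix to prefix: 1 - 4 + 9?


left-to-right (same/higher precedence on left): tree is (+ (- 1 4) 9)
Prefix: + - 1 4 9


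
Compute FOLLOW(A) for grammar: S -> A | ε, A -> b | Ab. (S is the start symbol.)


$ ∈ FOLLOW(S). For each A -> αBβ: add FIRST(β)\{ε} to FOLLOW(B); if β nullable, add FOLLOW(A).
FOLLOW(A) = {$, b}


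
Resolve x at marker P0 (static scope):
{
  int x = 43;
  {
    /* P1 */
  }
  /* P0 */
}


x declared in the same block as P0
x = 43


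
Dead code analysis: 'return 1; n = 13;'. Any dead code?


statement follows a return and is unreachable
Dead: 'n = 13'


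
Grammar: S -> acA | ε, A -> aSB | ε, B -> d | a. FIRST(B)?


Per alternative of B: FIRST(d) = {d}; FIRST(a) = {a}
FIRST(B) = {a, d}


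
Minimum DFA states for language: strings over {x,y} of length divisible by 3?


Track length mod 3: states 0..2, accept at 0
Minimal DFA: 3 states


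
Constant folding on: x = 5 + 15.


5 + 15 = 20 at compile time
Optimized: x = 20


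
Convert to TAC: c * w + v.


Break into single-operator statements:
t1 = c * w
t2 = t1 + v


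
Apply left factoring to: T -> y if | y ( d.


Common prefix: 'y'
Factored: T -> y T', T' -> if | ( d


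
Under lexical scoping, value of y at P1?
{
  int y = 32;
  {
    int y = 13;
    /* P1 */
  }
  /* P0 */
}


y declared in the same block as P1
y = 13


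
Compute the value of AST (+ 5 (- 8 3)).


Evaluate inner: (- 8 3) = 5
Evaluate root: (+ 5 5) = 10
Result: 10


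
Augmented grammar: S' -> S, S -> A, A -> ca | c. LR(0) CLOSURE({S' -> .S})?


Start: S' -> .S
For each item with dot before a nonterminal B, add B -> .γ for every B-production
Closure: [S' -> .S, S -> .A, A -> .ca, A -> .c]


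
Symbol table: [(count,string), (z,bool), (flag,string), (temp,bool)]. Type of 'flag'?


Lookup 'flag' → type string


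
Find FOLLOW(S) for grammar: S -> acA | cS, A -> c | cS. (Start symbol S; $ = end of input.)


$ ∈ FOLLOW(S). For each A -> αBβ: add FIRST(β)\{ε} to FOLLOW(B); if β nullable, add FOLLOW(A).
FOLLOW(S) = {$}


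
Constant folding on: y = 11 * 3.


11 * 3 = 33 at compile time
Optimized: y = 33


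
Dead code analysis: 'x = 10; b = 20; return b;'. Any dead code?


x is assigned but never read
Dead: 'x = 10'


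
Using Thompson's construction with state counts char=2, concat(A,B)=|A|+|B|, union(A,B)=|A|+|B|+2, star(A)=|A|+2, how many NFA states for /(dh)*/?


Syntax tree has 2 char leaf(s), 0 union(s), 1 star(s)
chars contribute 2×2 = 4; each union adds +2; each star adds +2
Total: 4 + 0 + 2 = 6 states


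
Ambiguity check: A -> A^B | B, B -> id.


precedence layered via separate nonterminal B: deterministic
Unambiguous


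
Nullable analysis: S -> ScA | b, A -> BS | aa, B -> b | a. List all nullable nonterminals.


A nonterminal is nullable iff some alternative derives ε (directly, or every symbol in it is nullable)
Nullable: {}


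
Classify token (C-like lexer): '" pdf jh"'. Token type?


Pattern: double-quoted sequence
Type: STRING_LITERAL


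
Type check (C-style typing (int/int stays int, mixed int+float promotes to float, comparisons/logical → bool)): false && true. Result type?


Operand types: bool && bool
Rule: logical operators take bool operands and yield bool
Result type: bool


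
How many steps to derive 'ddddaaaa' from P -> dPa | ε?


Derivation: P => dPa => ddPaa => dddPaaa => ddddPaaaa => ddddaaaa
Steps: 5


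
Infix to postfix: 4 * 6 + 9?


Left to right (same or higher precedence on left)
Postfix: 4 6 * 9 +


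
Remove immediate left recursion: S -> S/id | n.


Left-recursive alternatives: S/id; non-recursive: n
Introduce S': S -> nS', S' -> /idS' | ε


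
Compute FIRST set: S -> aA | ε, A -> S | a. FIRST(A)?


Per alternative of A: FIRST(S) = {a, ε}; FIRST(a) = {a}
FIRST(A) = {a, ε}


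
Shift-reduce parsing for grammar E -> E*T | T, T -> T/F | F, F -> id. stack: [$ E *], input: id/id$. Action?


no handle ('E*' is not any RHS); shift 'id'
Action: shift


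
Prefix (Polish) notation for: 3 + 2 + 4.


left-to-right (same/higher precedence on left): tree is (+ (+ 3 2) 4)
Prefix: + + 3 2 4


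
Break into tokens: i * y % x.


Scan left to right, longest-match per lexeme
Tokens: ID(i), OP(*), ID(y), OP(%), ID(x)


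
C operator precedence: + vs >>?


'+' is additive (level 9); '>>' is shift (level 8)
Higher level binds tighter
'+' has higher precedence than '>>'


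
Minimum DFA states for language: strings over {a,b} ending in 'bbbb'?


Track the longest suffix of input matching a prefix of 'bbbb': 5 classes (prefixes of length 0..4)
Minimal DFA: 5 states


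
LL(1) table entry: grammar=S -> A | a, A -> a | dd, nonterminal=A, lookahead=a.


For [A, a]: 'a' ∈ FIRST(a)
Entry: A -> a


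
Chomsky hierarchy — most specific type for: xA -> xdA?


LHS has context (more than one symbol) and |LHS| ≤ |RHS|
Classification: Type 1 (Context-Sensitive)


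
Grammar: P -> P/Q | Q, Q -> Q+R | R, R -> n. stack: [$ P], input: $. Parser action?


start symbol P on stack, input exhausted
Action: accept


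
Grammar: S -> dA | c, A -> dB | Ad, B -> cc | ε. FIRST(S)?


Per alternative of S: FIRST(dA) = {d}; FIRST(c) = {c}
FIRST(S) = {c, d}


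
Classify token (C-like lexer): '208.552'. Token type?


Pattern: digits with a decimal point
Type: FLOAT_LITERAL


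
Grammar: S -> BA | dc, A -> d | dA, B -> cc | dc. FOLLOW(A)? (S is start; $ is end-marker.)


$ ∈ FOLLOW(S). For each A -> αBβ: add FIRST(β)\{ε} to FOLLOW(B); if β nullable, add FOLLOW(A).
FOLLOW(A) = {$}


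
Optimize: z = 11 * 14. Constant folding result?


11 * 14 = 154 at compile time
Optimized: z = 154


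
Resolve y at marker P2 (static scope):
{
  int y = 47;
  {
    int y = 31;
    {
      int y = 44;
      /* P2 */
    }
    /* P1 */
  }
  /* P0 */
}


y declared in the same block as P2
y = 44


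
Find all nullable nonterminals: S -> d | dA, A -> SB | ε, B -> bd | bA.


A nonterminal is nullable iff some alternative derives ε (directly, or every symbol in it is nullable)
Nullable: {A}


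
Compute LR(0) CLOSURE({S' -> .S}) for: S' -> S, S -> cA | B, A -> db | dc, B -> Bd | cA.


Start: S' -> .S
For each item with dot before a nonterminal B, add B -> .γ for every B-production
Closure: [S' -> .S, S -> .cA, S -> .B, B -> .Bd, B -> .cA]


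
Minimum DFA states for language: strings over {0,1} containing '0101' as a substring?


KMP-style automaton: 4 progress states + 1 absorbing accept = 5
Minimal DFA: 5 states


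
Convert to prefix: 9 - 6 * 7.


'*' binds tighter: tree is (- 9 (* 6 7))
Prefix: - 9 * 6 7


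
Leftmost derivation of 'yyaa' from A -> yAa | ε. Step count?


Derivation: A => yAa => yyAaa => yyaa
Steps: 3


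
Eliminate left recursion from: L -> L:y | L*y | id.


Left-recursive alternatives: L:y, L*y; non-recursive: id
Introduce L': L -> idL', L' -> :yL' | *yL' | ε


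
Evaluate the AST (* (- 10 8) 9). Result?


Evaluate inner: (- 10 8) = 2
Evaluate root: (* 2 9) = 18
Result: 18


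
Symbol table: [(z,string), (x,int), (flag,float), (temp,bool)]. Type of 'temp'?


Lookup 'temp' → type bool


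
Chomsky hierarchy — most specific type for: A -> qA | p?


Right-linear: every RHS is a terminal or a terminal followed by one nonterminal
Classification: Type 3 (Regular)


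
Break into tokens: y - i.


Scan left to right, longest-match per lexeme
Tokens: ID(y), OP(-), ID(i)


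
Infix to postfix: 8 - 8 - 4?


Left to right (same or higher precedence on left)
Postfix: 8 8 - 4 -


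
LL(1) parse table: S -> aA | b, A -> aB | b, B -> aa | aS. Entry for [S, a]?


For [S, a]: 'a' ∈ FIRST(aA)
Entry: S -> aA


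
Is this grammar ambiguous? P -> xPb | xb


balanced x^n…b^n: each string has a unique parse
Unambiguous


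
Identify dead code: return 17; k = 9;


statement follows a return and is unreachable
Dead: 'k = 9'


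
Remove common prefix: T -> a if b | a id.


Common prefix: 'a'
Factored: T -> a T', T' -> if b | id


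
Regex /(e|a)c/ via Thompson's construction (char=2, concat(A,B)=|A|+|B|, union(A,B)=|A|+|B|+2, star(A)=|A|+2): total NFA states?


Syntax tree has 3 char leaf(s), 1 union(s), 0 star(s)
chars contribute 3×2 = 6; each union adds +2; each star adds +2
Total: 6 + 2 + 0 = 8 states


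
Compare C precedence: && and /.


'/' is multiplicative (level 10); '&&' is logical AND (level 2)
Higher level binds tighter
'/' has higher precedence than '&&'


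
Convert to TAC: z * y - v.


Break into single-operator statements:
t1 = z * y
t2 = t1 - v


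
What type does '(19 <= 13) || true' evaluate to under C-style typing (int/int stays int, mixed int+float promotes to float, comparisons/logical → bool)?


Operand types: bool || bool
Rule: logical operators take bool operands and yield bool
Result type: bool


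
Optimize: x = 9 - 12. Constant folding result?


9 - 12 = -3 at compile time
Optimized: x = -3


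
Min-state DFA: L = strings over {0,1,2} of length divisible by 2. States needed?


Track length mod 2: states 0..1, accept at 0
Minimal DFA: 2 states


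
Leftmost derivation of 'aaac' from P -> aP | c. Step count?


Derivation: P => aP => aaP => aaaP => aaac
Steps: 4


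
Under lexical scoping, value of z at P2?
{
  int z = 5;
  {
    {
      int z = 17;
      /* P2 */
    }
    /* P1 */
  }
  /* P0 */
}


z declared in the same block as P2
z = 17


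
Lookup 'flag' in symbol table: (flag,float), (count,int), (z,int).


Lookup 'flag' → type float


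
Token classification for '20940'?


Pattern: digits only
Type: INTEGER_LITERAL


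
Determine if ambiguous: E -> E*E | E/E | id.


'id*id/id' has two parse trees (no precedence encoded between * and /)
Ambiguous


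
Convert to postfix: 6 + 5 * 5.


* has higher precedence, evaluate 5*5 first
Postfix: 6 5 5 * +


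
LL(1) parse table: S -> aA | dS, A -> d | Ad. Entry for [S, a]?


For [S, a]: 'a' ∈ FIRST(aA)
Entry: S -> aA


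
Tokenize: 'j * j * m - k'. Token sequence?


Scan left to right, longest-match per lexeme
Tokens: ID(j), OP(*), ID(j), OP(*), ID(m), OP(-), ID(k)


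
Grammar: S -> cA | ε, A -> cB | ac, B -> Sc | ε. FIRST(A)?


Per alternative of A: FIRST(cB) = {c}; FIRST(ac) = {a}
FIRST(A) = {a, c}


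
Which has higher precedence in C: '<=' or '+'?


'+' is additive (level 9); '<=' is relational (level 7)
Higher level binds tighter
'+' has higher precedence than '<='


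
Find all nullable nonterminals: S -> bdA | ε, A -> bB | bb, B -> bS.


A nonterminal is nullable iff some alternative derives ε (directly, or every symbol in it is nullable)
Nullable: {S}


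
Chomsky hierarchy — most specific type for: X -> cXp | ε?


Single nonterminal LHS, but c^n p^n is not regular
Classification: Type 2 (Context-Free)


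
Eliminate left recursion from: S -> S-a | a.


Left-recursive alternatives: S-a; non-recursive: a
Introduce S': S -> aS', S' -> -aS' | ε


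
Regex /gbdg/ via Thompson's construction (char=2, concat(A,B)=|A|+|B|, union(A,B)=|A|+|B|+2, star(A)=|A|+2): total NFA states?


Syntax tree has 4 char leaf(s), 0 union(s), 0 star(s)
chars contribute 4×2 = 8; each union adds +2; each star adds +2
Total: 8 + 0 + 0 = 8 states


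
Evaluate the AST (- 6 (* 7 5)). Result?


Evaluate inner: (* 7 5) = 35
Evaluate root: (- 6 35) = -29
Result: -29


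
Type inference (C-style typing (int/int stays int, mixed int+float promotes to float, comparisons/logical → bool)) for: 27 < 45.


Operand types: int < int
Rule: comparison yields bool
Result type: bool


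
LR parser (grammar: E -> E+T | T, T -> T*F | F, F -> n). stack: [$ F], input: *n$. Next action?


'F' (not preceded by T*) is the handle for T -> F
Action: reduce (T -> F)


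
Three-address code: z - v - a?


Break into single-operator statements:
t1 = z - v
t2 = t1 - a


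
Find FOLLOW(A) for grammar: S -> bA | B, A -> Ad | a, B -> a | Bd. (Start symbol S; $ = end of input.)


$ ∈ FOLLOW(S). For each A -> αBβ: add FIRST(β)\{ε} to FOLLOW(B); if β nullable, add FOLLOW(A).
FOLLOW(A) = {$, d}


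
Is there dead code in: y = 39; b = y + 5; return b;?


y is read by b's definition; b is returned
No dead code


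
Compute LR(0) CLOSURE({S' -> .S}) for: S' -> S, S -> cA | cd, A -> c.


Start: S' -> .S
For each item with dot before a nonterminal B, add B -> .γ for every B-production
Closure: [S' -> .S, S -> .cA, S -> .cd]


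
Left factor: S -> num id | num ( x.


Common prefix: 'num'
Factored: S -> num S', S' -> id | ( x


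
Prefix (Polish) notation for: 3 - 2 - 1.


left-to-right (same/higher precedence on left): tree is (- (- 3 2) 1)
Prefix: - - 3 2 1


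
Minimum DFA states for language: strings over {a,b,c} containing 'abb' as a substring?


KMP-style automaton: 3 progress states + 1 absorbing accept = 4
Minimal DFA: 4 states


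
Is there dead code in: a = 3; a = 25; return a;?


first assignment to a is overwritten before any read
Dead: 'a = 3'


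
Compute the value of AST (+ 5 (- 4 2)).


Evaluate inner: (- 4 2) = 2
Evaluate root: (+ 5 2) = 7
Result: 7


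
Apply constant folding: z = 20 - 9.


20 - 9 = 11 at compile time
Optimized: z = 11


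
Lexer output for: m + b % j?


Scan left to right, longest-match per lexeme
Tokens: ID(m), OP(+), ID(b), OP(%), ID(j)


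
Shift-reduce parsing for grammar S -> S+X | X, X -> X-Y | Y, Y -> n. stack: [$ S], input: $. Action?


start symbol S on stack, input exhausted
Action: accept


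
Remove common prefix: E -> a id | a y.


Common prefix: 'a'
Factored: E -> a E', E' -> id | y


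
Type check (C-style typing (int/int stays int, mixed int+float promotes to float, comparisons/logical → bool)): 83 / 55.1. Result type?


Operand types: int / float
Rule: mixed int/float promotes to float; int/int stays int
Result type: float


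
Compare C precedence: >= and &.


'>=' is relational (level 7); '&' is bitwise AND (level 5)
Higher level binds tighter
'>=' has higher precedence than '&'


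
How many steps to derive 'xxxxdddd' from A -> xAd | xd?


Derivation: A => xAd => xxAdd => xxxAddd => xxxxdddd
Steps: 4


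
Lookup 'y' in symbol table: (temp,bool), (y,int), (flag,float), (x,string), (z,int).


Lookup 'y' → type int


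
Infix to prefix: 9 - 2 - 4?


left-to-right (same/higher precedence on left): tree is (- (- 9 2) 4)
Prefix: - - 9 2 4


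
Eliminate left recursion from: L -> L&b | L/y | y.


Left-recursive alternatives: L&b, L/y; non-recursive: y
Introduce L': L -> yL', L' -> &bL' | /yL' | ε


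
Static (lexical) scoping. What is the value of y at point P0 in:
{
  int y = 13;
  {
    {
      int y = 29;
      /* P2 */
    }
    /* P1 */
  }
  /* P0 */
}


y declared in the same block as P0
y = 13


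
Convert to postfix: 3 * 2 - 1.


Left to right (same or higher precedence on left)
Postfix: 3 2 * 1 -


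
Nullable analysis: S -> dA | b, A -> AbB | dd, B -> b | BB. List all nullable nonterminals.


A nonterminal is nullable iff some alternative derives ε (directly, or every symbol in it is nullable)
Nullable: {}


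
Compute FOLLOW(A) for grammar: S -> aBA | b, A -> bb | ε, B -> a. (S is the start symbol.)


$ ∈ FOLLOW(S). For each A -> αBβ: add FIRST(β)\{ε} to FOLLOW(B); if β nullable, add FOLLOW(A).
FOLLOW(A) = {$}


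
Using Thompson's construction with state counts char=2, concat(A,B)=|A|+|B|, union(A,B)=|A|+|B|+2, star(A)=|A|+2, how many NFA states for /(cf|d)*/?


Syntax tree has 3 char leaf(s), 1 union(s), 1 star(s)
chars contribute 3×2 = 6; each union adds +2; each star adds +2
Total: 6 + 2 + 2 = 10 states


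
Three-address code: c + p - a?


Break into single-operator statements:
t1 = c + p
t2 = t1 - a


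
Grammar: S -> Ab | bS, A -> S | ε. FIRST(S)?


Per alternative of S: FIRST(Ab) = {b}; FIRST(bS) = {b}
FIRST(S) = {b}


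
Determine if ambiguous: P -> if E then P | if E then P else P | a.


dangling else: 'if E then if E then a else a' parses two ways
Ambiguous


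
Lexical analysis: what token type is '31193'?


Pattern: digits only
Type: INTEGER_LITERAL


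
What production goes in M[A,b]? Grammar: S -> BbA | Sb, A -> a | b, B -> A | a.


For [A, b]: 'b' ∈ FIRST(b)
Entry: A -> b


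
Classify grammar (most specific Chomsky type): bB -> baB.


LHS has context (more than one symbol) and |LHS| ≤ |RHS|
Classification: Type 1 (Context-Sensitive)


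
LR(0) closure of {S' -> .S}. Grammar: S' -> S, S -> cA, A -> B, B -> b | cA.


Start: S' -> .S
For each item with dot before a nonterminal B, add B -> .γ for every B-production
Closure: [S' -> .S, S -> .cA]


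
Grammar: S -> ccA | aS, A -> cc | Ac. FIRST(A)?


Per alternative of A: FIRST(cc) = {c}; FIRST(Ac) = {c}
FIRST(A) = {c}


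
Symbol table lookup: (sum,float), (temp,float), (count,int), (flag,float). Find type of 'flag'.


Lookup 'flag' → type float


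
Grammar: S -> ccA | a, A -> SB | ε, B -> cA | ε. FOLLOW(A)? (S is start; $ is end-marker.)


$ ∈ FOLLOW(S). For each A -> αBβ: add FIRST(β)\{ε} to FOLLOW(B); if β nullable, add FOLLOW(A).
FOLLOW(A) = {$, c}


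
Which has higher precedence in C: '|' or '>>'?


'>>' is shift (level 8); '|' is bitwise OR (level 3)
Higher level binds tighter
'>>' has higher precedence than '|'


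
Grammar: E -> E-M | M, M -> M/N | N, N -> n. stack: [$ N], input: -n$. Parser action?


'N' (not preceded by M/) is the handle for M -> N
Action: reduce (M -> N)


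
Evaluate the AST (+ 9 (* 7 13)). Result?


Evaluate inner: (* 7 13) = 91
Evaluate root: (+ 9 91) = 100
Result: 100


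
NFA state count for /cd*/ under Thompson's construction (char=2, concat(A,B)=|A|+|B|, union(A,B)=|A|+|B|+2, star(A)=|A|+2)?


Syntax tree has 2 char leaf(s), 0 union(s), 1 star(s)
chars contribute 2×2 = 4; each union adds +2; each star adds +2
Total: 4 + 0 + 2 = 6 states


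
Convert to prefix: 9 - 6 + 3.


left-to-right (same/higher precedence on left): tree is (+ (- 9 6) 3)
Prefix: + - 9 6 3


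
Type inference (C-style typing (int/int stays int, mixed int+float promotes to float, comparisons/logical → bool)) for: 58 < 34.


Operand types: int < int
Rule: comparison yields bool
Result type: bool


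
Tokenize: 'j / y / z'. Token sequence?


Scan left to right, longest-match per lexeme
Tokens: ID(j), OP(/), ID(y), OP(/), ID(z)


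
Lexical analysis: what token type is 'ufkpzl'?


Pattern: letter/underscore followed by alphanumerics, not a keyword
Type: IDENTIFIER


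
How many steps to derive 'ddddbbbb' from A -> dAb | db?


Derivation: A => dAb => ddAbb => dddAbbb => ddddbbbb
Steps: 4


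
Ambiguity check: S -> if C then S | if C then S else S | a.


dangling else: 'if C then if C then a else a' parses two ways
Ambiguous


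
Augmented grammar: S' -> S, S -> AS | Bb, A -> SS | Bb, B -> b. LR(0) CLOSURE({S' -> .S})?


Start: S' -> .S
For each item with dot before a nonterminal B, add B -> .γ for every B-production
Closure: [S' -> .S, S -> .AS, S -> .Bb, A -> .SS, A -> .Bb, B -> .b]


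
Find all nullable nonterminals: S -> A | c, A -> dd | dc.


A nonterminal is nullable iff some alternative derives ε (directly, or every symbol in it is nullable)
Nullable: {}


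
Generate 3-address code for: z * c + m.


Break into single-operator statements:
t1 = z * c
t2 = t1 + m


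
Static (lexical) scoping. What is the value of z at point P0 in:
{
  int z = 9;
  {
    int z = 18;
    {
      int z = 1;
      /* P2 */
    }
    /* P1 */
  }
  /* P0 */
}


z declared in the same block as P0
z = 9


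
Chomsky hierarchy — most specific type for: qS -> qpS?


LHS has context (more than one symbol) and |LHS| ≤ |RHS|
Classification: Type 1 (Context-Sensitive)


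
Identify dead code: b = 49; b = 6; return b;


first assignment to b is overwritten before any read
Dead: 'b = 49'


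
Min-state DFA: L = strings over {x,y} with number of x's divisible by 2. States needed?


Track (count of x) mod 2: states 0..1, accept at 0
Minimal DFA: 2 states


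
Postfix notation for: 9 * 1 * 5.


Left to right (same or higher precedence on left)
Postfix: 9 1 * 5 *


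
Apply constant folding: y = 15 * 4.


15 * 4 = 60 at compile time
Optimized: y = 60


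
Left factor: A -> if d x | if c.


Common prefix: 'if'
Factored: A -> if A', A' -> d x | c


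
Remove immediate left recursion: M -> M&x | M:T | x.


Left-recursive alternatives: M&x, M:T; non-recursive: x
Introduce M': M -> xM', M' -> &xM' | :TM' | ε


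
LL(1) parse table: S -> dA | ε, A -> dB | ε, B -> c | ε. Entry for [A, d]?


For [A, d]: 'd' ∈ FIRST(dB)
Entry: A -> dB


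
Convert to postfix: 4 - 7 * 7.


* has higher precedence, evaluate 7*7 first
Postfix: 4 7 7 * -


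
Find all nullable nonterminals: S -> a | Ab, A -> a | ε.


A nonterminal is nullable iff some alternative derives ε (directly, or every symbol in it is nullable)
Nullable: {A}


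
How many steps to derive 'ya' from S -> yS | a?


Derivation: S => yS => ya
Steps: 2


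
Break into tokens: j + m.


Scan left to right, longest-match per lexeme
Tokens: ID(j), OP(+), ID(m)


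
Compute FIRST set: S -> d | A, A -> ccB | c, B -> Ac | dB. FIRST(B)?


Per alternative of B: FIRST(Ac) = {c}; FIRST(dB) = {d}
FIRST(B) = {c, d}


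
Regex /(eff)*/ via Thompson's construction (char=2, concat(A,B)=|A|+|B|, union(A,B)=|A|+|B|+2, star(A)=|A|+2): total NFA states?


Syntax tree has 3 char leaf(s), 0 union(s), 1 star(s)
chars contribute 3×2 = 6; each union adds +2; each star adds +2
Total: 6 + 0 + 2 = 8 states


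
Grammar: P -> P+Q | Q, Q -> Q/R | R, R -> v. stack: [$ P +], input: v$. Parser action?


no handle ('P+' is not any RHS); shift 'v'
Action: shift


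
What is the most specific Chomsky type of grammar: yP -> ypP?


LHS has context (more than one symbol) and |LHS| ≤ |RHS|
Classification: Type 1 (Context-Sensitive)


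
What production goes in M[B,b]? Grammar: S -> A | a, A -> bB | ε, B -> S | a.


For [B, b]: 'b' ∈ FIRST(S)
Entry: B -> S


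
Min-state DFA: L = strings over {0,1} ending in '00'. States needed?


Track the longest suffix of input matching a prefix of '00': 3 classes (prefixes of length 0..2)
Minimal DFA: 3 states
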